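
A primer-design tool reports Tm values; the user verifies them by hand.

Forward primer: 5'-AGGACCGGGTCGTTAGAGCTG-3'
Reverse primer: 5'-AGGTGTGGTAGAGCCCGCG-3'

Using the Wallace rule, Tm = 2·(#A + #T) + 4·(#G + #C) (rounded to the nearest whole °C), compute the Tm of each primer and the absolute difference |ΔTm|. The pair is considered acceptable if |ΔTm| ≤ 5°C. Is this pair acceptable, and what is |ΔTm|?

Forward: A=4 T=4 G=9 C=4 → Tm = 2·8 + 4·13 = 68°C.
Reverse: A=3 T=3 G=9 C=4 → Tm = 2·6 + 4·13 = 64°C.
|ΔTm| = |68 − 64| = 4°C, ≤ 5°C.

|ΔTm| = 4°C; the pair is acceptable.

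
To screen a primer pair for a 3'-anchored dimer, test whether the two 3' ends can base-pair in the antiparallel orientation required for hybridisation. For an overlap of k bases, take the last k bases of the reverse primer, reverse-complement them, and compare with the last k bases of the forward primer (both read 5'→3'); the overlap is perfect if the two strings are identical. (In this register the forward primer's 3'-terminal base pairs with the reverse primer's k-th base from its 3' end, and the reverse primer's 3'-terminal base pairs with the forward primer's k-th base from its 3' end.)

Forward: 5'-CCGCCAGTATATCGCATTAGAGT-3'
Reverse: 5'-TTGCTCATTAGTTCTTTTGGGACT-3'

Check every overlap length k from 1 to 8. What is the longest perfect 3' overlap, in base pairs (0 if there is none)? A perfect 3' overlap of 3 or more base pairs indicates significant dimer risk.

Longest perfect overlap: 3 complementary base pairs; significant dimer risk (threshold 3).

Last 8 bases (5'→3') — forward …ATTAGAGT, reverse …TTGGGACT.
Reverse complement of the reverse primer's last 8 bases: AGTCCCAA; its first k bases are the reverse complement of the reverse primer's last k bases, so a perfect k-base overlap needs the forward primer's last k bases to equal them.
Comparing (forward last k vs required): k=1: T vs A ✗; k=2: GT vs AG ✗; k=3: AGT vs AGT ✓; k=4: GAGT vs AGTC ✗; k=5: AGAGT vs AGTCC ✗; k=6: TAGAGT vs AGTCCC ✗; k=7: TTAGAGT vs AGTCCCA ✗; k=8: ATTAGAGT vs AGTCCCAA ✗.
Only k = 3 is perfect, so the longest perfect 3' overlap is 3.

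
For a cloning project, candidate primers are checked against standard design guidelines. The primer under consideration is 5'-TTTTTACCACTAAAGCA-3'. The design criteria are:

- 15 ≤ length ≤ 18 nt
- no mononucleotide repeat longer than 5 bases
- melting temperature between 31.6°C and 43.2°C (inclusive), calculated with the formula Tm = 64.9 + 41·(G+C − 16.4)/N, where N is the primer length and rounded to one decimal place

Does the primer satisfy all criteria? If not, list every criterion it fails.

Base counts: A=6, T=6, G=1, C=4 (length 17).
length: length 17 ✓
homopolymer run: longest run = 5 ✓
Tm: Tm = 64.9 + 41·(5 − 16.4)/17 = 37.4°C ✓

Meets all criteria.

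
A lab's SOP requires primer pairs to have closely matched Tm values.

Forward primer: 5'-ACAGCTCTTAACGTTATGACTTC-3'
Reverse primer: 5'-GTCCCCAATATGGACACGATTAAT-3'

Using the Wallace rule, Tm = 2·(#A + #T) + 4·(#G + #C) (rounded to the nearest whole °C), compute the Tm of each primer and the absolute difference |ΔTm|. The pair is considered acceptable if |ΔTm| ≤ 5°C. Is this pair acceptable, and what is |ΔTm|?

|ΔTm| = 4°C; the pair is acceptable.

Forward: A=6 T=8 G=3 C=6 → Tm = 2·14 + 4·9 = 64°C.
Reverse: A=8 T=6 G=4 C=6 → Tm = 2·14 + 4·10 = 68°C.
|ΔTm| = |64 − 68| = 4°C, ≤ 5°C.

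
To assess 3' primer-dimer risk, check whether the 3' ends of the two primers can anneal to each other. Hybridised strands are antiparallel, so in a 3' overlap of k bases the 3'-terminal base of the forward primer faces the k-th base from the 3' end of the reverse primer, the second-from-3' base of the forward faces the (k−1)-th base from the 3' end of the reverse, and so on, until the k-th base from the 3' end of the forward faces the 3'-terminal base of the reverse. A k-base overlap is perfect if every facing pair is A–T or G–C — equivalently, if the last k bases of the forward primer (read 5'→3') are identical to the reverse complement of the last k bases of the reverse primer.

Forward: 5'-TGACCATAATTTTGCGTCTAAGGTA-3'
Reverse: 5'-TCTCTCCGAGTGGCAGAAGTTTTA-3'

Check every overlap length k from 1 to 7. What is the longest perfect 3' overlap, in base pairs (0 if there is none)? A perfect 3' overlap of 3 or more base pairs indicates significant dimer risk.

Longest perfect overlap: 2 complementary base pairs; below the dimer-risk threshold (threshold 3).

Last 7 bases (5'→3') — forward …TAAGGTA, reverse …AGTTTTA.
Reverse complement of the reverse primer's last 7 bases: TAAAACT; its first k bases are the reverse complement of the reverse primer's last k bases, so a perfect k-base overlap needs the forward primer's last k bases to equal them.
Comparing (forward last k vs required): k=1: A vs T ✗; k=2: TA vs TA ✓; k=3: GTA vs TAA ✗; k=4: GGTA vs TAAA ✗; k=5: AGGTA vs TAAAA ✗; k=6: AAGGTA vs TAAAAC ✗; k=7: TAAGGTA vs TAAAACT ✗.
Only k = 2 is perfect, so the longest perfect 3' overlap is 2.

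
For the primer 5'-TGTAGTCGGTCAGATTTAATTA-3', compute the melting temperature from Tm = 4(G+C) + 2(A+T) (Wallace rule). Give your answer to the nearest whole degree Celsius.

58°C

Base counts: A=6, T=9, G=5, C=2 (length 22).
Tm = 2·(6+9) + 4·(5+2) = 2·15 + 4·7 = 30 + 28 = 58°C.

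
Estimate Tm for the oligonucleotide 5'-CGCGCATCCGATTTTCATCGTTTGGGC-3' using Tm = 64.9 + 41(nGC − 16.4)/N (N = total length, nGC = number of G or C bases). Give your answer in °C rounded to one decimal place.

Base counts: A=3, T=9, G=7, C=8; G+C = 15, N = 27.
Tm = 64.9 + 41·(15 − 16.4)/27 = 64.9 + -57.40/27 = 62.8°C.

62.8°C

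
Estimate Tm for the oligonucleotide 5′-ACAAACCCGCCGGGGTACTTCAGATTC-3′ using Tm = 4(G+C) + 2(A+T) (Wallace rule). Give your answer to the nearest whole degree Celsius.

Base counts: A=7, T=5, G=6, C=9 (length 27).
Tm = 2·(7+5) + 4·(6+9) = 2·12 + 4·15 = 24 + 60 = 84°C.

84°C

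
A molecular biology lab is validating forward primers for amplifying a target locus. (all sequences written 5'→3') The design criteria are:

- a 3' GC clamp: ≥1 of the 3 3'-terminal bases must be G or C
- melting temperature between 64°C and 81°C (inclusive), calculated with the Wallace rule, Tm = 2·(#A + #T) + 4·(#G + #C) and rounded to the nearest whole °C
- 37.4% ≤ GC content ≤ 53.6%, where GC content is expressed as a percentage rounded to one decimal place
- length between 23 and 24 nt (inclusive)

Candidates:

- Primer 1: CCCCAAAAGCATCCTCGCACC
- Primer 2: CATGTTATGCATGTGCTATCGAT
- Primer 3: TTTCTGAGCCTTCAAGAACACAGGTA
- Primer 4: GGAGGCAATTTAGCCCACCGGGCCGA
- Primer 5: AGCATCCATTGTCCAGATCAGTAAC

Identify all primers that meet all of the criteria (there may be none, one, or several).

Primer 2 only.

Primer 1 (21 nt, A=6 T=2 G=2 C=11): 3' end ACC has 2 G/C ✓; Tm = 2·8 + 4·13 = 68°C ✓; GC 13/21 = 61.9%, outside 37.4–53.6% ✗; length 21, outside 23–24 ✗ — fails.
Primer 2 (23 nt, A=5 T=9 G=5 C=4): 3' end GAT has 1 G/C ✓; Tm = 2·14 + 4·9 = 64°C ✓; GC 9/23 = 39.1% ✓; length 23 ✓ — passes.
Primer 3 (26 nt, A=8 T=7 G=5 C=6): 3' end GTA has 1 G/C ✓; Tm = 2·15 + 4·11 = 74°C ✓; GC 11/26 = 42.3% ✓; length 26, outside 23–24 ✗ — fails.
Primer 4 (26 nt, A=6 T=3 G=9 C=8): 3' end CGA has 2 G/C ✓; Tm = 2·9 + 4·17 = 86°C, outside 64–81°C ✗; GC 17/26 = 65.4%, outside 37.4–53.6% ✗; length 26, outside 23–24 ✗ — fails.
Primer 5 (25 nt, A=8 T=6 G=4 C=7): 3' end AAC has 1 G/C ✓; Tm = 2·14 + 4·11 = 72°C ✓; GC 11/25 = 44.0% ✓; length 25, outside 23–24 ✗ — fails.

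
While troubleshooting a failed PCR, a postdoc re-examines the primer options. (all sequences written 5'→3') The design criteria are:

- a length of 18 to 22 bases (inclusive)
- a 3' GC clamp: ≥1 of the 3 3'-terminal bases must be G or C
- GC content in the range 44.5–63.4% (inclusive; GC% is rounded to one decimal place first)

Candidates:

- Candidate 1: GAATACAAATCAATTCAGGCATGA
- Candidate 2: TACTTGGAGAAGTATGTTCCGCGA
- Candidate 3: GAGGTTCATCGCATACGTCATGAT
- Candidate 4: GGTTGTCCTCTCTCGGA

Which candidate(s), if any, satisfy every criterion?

None of the candidates satisfy all criteria.

Candidate 1 (24 nt, A=11 T=5 G=4 C=4): length 24, outside 18–22 ✗; 3' end TGA has 1 G/C ✓; GC 8/24 = 33.3%, outside 44.5–63.4% ✗ — fails.
Candidate 2 (24 nt, A=6 T=7 G=7 C=4): length 24, outside 18–22 ✗; 3' end CGA has 2 G/C ✓; GC 11/24 = 45.8% ✓ — fails.
Candidate 3 (24 nt, A=6 T=7 G=6 C=5): length 24, outside 18–22 ✗; 3' end GAT has 1 G/C ✓; GC 11/24 = 45.8% ✓ — fails.
Candidate 4 (17 nt, A=1 T=6 G=5 C=5): length 17, outside 18–22 ✗; 3' end GGA has 2 G/C ✓; GC 10/17 = 58.8% ✓ — fails.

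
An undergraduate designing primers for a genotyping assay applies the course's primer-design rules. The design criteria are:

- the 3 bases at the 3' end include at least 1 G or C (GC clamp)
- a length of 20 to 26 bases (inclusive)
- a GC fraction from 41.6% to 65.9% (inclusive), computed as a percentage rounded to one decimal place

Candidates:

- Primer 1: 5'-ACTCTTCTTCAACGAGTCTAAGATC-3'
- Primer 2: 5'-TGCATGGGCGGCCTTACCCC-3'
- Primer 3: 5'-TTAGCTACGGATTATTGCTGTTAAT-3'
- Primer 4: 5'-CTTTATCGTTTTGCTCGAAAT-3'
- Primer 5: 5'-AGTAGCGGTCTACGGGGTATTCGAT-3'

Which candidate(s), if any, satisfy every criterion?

Primer 5 only.

Primer 1 (25 nt, A=7 T=8 G=3 C=7): 3' end ATC has 1 G/C ✓; length 25 ✓; GC 10/25 = 40.0%, outside 41.6–65.9% ✗ — fails.
Primer 2 (20 nt, A=2 T=4 G=6 C=8): 3' end CCC has 3 G/C ✓; length 20 ✓; GC 14/20 = 70.0%, outside 41.6–65.9% ✗ — fails.
Primer 3 (25 nt, A=6 T=11 G=5 C=3): 3' end AAT has 0 G/C, need ≥1 ✗; length 25 ✓; GC 8/25 = 32.0%, outside 41.6–65.9% ✗ — fails.
Primer 4 (21 nt, A=4 T=10 G=3 C=4): 3' end AAT has 0 G/C, need ≥1 ✗; length 21 ✓; GC 7/21 = 33.3%, outside 41.6–65.9% ✗ — fails.
Primer 5 (25 nt, A=5 T=7 G=9 C=4): 3' end GAT has 1 G/C ✓; length 25 ✓; GC 13/25 = 52.0% ✓ — passes.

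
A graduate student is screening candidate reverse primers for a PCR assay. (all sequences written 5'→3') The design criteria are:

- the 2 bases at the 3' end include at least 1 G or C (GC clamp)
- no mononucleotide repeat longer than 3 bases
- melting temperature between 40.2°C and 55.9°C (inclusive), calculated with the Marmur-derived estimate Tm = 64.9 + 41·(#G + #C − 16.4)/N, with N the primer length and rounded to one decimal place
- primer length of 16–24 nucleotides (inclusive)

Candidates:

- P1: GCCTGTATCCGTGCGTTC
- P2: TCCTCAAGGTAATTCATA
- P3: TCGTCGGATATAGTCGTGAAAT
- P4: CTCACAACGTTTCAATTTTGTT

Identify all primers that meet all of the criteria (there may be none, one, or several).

P1 (18 nt, A=1 T=6 G=5 C=6): 3' end TC has 1 G/C ✓; longest run = 2 ✓; Tm = 64.9 + 41·(11 − 16.4)/18 = 52.6°C ✓; length 18 ✓ — passes.
P2 (18 nt, A=6 T=6 G=2 C=4): 3' end TA has 0 G/C, need ≥1 ✗; longest run = 2 ✓; Tm = 64.9 + 41·(6 − 16.4)/18 = 41.2°C ✓; length 18 ✓ — fails.
P3 (22 nt, A=6 T=7 G=6 C=3): 3' end AT has 0 G/C, need ≥1 ✗; longest run = 3 ✓; Tm = 64.9 + 41·(9 − 16.4)/22 = 51.1°C ✓; length 22 ✓ — fails.
P4 (22 nt, A=5 T=10 G=2 C=5): 3' end TT has 0 G/C, need ≥1 ✗; longest run = 4, exceeds 3 ✗; Tm = 64.9 + 41·(7 − 16.4)/22 = 47.4°C ✓; length 22 ✓ — fails.

P1 only.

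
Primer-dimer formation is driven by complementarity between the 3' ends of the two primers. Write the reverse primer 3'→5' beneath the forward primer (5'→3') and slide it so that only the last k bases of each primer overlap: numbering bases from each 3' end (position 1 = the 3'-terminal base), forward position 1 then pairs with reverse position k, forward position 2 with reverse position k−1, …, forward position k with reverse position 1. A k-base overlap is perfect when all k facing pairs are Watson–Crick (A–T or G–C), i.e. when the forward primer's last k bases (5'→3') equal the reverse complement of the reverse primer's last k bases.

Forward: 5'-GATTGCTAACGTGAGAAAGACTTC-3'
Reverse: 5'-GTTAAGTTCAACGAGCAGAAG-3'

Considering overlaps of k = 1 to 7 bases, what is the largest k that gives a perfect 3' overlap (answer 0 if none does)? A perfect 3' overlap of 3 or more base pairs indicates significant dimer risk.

Last 7 bases (5'→3') — forward …AGACTTC, reverse …GCAGAAG.
Reverse complement of the reverse primer's last 7 bases: CTTCTGC; its first k bases are the reverse complement of the reverse primer's last k bases, so a perfect k-base overlap needs the forward primer's last k bases to equal them.
Comparing (forward last k vs required): k=1: C vs C ✓; k=2: TC vs CT ✗; k=3: TTC vs CTT ✗; k=4: CTTC vs CTTC ✓; k=5: ACTTC vs CTTCT ✗; k=6: GACTTC vs CTTCTG ✗; k=7: AGACTTC vs CTTCTGC ✗.
Perfect overlaps at k = 1, 4; the largest is 4.

Longest perfect overlap: 4 complementary base pairs; significant dimer risk (threshold 3).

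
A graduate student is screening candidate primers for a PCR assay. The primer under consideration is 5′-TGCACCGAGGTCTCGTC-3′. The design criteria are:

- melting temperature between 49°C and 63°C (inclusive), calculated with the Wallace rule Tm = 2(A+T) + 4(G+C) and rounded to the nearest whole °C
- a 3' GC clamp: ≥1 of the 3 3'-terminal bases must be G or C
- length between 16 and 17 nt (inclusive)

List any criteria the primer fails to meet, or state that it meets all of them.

Base counts: A=2, T=4, G=5, C=6 (length 17).
Tm: Tm = 2·6 + 4·11 = 56°C ✓
GC clamp: 3' end GTC has 2 G/C ✓
length: length 17 ✓

Meets all criteria.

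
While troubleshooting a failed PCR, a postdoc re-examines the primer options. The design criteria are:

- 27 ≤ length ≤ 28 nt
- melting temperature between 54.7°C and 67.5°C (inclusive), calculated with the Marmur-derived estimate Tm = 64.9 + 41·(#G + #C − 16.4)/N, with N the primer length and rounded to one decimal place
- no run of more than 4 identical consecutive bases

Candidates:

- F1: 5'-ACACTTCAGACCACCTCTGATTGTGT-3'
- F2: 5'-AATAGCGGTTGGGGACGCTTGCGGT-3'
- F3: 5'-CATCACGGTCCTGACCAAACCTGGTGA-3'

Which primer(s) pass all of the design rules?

F3 only.

F1 (26 nt, A=6 T=8 G=4 C=8): length 26, outside 27–28 ✗; Tm = 64.9 + 41·(12 − 16.4)/26 = 58.0°C ✓; longest run = 2 ✓ — fails.
F2 (25 nt, A=4 T=6 G=11 C=4): length 25, outside 27–28 ✗; Tm = 64.9 + 41·(15 − 16.4)/25 = 62.6°C ✓; longest run = 4 ✓ — fails.
F3 (27 nt, A=7 T=5 G=6 C=9): length 27 ✓; Tm = 64.9 + 41·(15 − 16.4)/27 = 62.8°C ✓; longest run = 3 ✓ — passes.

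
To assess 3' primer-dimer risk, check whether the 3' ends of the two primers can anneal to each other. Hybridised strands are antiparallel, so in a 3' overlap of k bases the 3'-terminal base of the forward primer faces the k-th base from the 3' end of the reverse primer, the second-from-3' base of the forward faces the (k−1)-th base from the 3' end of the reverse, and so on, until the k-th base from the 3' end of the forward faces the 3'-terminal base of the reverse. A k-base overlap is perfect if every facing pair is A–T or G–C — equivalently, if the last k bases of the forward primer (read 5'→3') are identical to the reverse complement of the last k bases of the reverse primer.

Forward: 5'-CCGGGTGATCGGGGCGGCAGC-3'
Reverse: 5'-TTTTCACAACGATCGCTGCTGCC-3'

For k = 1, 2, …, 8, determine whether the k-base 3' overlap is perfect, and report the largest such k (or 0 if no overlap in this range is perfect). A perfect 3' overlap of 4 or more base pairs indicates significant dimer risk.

Last 8 bases (5'→3') — forward …GCGGCAGC, reverse …CTGCTGCC.
Reverse complement of the reverse primer's last 8 bases: GGCAGCAG; its first k bases are the reverse complement of the reverse primer's last k bases, so a perfect k-base overlap needs the forward primer's last k bases to equal them.
Comparing (forward last k vs required): k=1: C vs G ✗; k=2: GC vs GG ✗; k=3: AGC vs GGC ✗; k=4: CAGC vs GGCA ✗; k=5: GCAGC vs GGCAG ✗; k=6: GGCAGC vs GGCAGC ✓; k=7: CGGCAGC vs GGCAGCA ✗; k=8: GCGGCAGC vs GGCAGCAG ✗.
Only k = 6 is perfect, so the longest perfect 3' overlap is 6.

Longest perfect overlap: 6 complementary base pairs; significant dimer risk (threshold 4).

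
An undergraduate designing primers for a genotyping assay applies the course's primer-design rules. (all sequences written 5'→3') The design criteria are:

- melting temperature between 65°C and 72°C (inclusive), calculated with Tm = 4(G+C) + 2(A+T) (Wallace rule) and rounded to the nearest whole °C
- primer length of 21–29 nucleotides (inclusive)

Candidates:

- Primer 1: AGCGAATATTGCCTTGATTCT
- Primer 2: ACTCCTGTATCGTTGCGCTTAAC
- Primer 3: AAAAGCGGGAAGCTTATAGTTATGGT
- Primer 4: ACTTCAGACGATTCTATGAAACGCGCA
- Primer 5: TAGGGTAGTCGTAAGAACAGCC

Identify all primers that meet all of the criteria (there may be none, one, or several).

Primer 1 (21 nt, A=5 T=8 G=4 C=4): Tm = 2·13 + 4·8 = 58°C, outside 65–72°C ✗; length 21 ✓ — fails.
Primer 2 (23 nt, A=4 T=8 G=4 C=7): Tm = 2·12 + 4·11 = 68°C ✓; length 23 ✓ — passes.
Primer 3 (26 nt, A=9 T=7 G=8 C=2): Tm = 2·16 + 4·10 = 72°C ✓; length 26 ✓ — passes.
Primer 4 (27 nt, A=9 T=6 G=5 C=7): Tm = 2·15 + 4·12 = 78°C, outside 65–72°C ✗; length 27 ✓ — fails.
Primer 5 (22 nt, A=7 T=4 G=7 C=4): Tm = 2·11 + 4·11 = 66°C ✓; length 22 ✓ — passes.

Primer 2, Primer 3 and Primer 5.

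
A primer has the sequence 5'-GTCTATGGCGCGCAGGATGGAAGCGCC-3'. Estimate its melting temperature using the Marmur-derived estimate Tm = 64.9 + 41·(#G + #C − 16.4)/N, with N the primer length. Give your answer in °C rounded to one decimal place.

67.3°C

Base counts: A=5, T=4, G=11, C=7; G+C = 18, N = 27.
Tm = 64.9 + 41·(18 − 16.4)/27 = 64.9 + 65.60/27 = 67.3°C.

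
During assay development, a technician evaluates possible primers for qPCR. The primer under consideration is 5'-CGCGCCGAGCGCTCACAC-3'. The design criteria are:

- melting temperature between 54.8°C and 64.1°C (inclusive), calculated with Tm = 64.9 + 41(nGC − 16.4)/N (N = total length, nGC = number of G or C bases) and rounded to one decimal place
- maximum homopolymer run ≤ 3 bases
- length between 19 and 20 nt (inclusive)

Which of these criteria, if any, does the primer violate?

Base counts: A=3, T=1, G=5, C=9 (length 18).
Tm: Tm = 64.9 + 41·(14 − 16.4)/18 = 59.4°C ✓
homopolymer run: longest run = 2 ✓
length: length 18, outside 19–20 ✗

Fails: length.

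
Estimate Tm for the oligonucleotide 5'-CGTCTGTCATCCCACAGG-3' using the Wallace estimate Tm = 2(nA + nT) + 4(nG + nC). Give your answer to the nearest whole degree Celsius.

58°C

Base counts: A=3, T=4, G=4, C=7 (length 18).
Tm = 2·(3+4) + 4·(4+7) = 2·7 + 4·11 = 14 + 44 = 58°C.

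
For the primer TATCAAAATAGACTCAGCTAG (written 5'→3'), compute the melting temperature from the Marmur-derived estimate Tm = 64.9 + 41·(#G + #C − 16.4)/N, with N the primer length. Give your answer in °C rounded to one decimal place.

46.5°C

Base counts: A=9, T=5, G=3, C=4; G+C = 7, N = 21.
Tm = 64.9 + 41·(7 − 16.4)/21 = 64.9 + -385.40/21 = 46.5°C.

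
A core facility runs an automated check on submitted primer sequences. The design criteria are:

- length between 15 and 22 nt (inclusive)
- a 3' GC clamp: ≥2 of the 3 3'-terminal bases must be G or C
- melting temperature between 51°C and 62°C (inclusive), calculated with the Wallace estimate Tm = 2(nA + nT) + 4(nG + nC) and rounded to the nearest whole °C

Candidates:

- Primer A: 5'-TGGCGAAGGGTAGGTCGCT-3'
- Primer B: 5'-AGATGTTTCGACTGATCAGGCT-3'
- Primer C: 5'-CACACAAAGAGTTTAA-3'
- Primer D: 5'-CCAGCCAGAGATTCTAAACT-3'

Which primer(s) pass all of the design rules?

Primer A only.

Primer A (19 nt, A=3 T=4 G=9 C=3): length 19 ✓; 3' end GCT has 2 G/C ✓; Tm = 2·7 + 4·12 = 62°C ✓ — passes.
Primer B (22 nt, A=5 T=7 G=6 C=4): length 22 ✓; 3' end GCT has 2 G/C ✓; Tm = 2·12 + 4·10 = 64°C, outside 51–62°C ✗ — fails.
Primer C (16 nt, A=8 T=3 G=2 C=3): length 16 ✓; 3' end TAA has 0 G/C, need ≥2 ✗; Tm = 2·11 + 4·5 = 42°C, outside 51–62°C ✗ — fails.
Primer D (20 nt, A=7 T=4 G=3 C=6): length 20 ✓; 3' end ACT has 1 G/C, need ≥2 ✗; Tm = 2·11 + 4·9 = 58°C ✓ — fails.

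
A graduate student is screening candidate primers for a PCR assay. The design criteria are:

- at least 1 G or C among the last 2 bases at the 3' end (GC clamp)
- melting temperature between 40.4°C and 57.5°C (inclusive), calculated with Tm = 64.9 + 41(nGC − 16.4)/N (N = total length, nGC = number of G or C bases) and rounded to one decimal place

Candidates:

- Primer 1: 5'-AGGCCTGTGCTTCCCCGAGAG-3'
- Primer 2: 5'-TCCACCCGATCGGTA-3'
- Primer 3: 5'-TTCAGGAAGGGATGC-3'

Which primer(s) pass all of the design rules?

Primer 1 (21 nt, A=3 T=4 G=7 C=7): 3' end AG has 1 G/C ✓; Tm = 64.9 + 41·(14 − 16.4)/21 = 60.2°C, outside 40.4–57.5°C ✗ — fails.
Primer 2 (15 nt, A=3 T=3 G=3 C=6): 3' end TA has 0 G/C, need ≥1 ✗; Tm = 64.9 + 41·(9 − 16.4)/15 = 44.7°C ✓ — fails.
Primer 3 (15 nt, A=4 T=3 G=6 C=2): 3' end GC has 2 G/C ✓; Tm = 64.9 + 41·(8 − 16.4)/15 = 41.9°C ✓ — passes.

Primer 3 only.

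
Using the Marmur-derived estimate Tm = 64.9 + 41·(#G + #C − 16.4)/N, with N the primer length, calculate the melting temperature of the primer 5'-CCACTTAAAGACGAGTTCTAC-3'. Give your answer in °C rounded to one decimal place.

50.5°C

Base counts: A=7, T=5, G=3, C=6; G+C = 9, N = 21.
Tm = 64.9 + 41·(9 − 16.4)/21 = 64.9 + -303.40/21 = 50.5°C.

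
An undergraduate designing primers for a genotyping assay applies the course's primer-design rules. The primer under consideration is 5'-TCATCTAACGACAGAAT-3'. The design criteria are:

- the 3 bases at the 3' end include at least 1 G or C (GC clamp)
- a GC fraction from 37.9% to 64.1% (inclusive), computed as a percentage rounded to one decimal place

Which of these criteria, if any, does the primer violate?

Fails: GC clamp, GC content.

Base counts: A=7, T=4, G=2, C=4 (length 17).
GC clamp: 3' end AAT has 0 G/C, need ≥1 ✗
GC content: GC 6/17 = 35.3%, outside 37.9–64.1% ✗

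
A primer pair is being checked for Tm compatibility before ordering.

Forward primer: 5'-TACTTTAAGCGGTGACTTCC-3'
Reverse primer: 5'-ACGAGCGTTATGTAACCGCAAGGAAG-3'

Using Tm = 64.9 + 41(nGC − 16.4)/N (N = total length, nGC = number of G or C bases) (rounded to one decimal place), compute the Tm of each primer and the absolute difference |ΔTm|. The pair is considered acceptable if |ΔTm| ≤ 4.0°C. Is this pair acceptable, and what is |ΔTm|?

Forward: G+C = 9, N = 20 → Tm = 64.9 + 41·(9 − 16.4)/20 = 49.7°C.
Reverse: G+C = 13, N = 26 → Tm = 64.9 + 41·(13 − 16.4)/26 = 59.5°C.
|ΔTm| = |49.7 − 59.5| = 9.8°C, > 4.0°C.

|ΔTm| = 9.8°C; the pair is not acceptable.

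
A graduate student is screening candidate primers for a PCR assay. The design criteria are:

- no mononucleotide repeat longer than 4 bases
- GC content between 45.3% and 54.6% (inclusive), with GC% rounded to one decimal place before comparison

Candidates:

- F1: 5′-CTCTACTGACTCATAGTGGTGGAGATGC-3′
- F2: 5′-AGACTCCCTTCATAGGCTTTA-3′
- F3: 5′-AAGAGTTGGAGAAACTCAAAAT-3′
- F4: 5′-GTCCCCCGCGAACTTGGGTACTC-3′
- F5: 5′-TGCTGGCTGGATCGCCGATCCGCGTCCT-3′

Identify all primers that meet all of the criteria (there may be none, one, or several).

F1 (28 nt, A=6 T=8 G=8 C=6): longest run = 2 ✓; GC 14/28 = 50.0% ✓ — passes.
F2 (21 nt, A=5 T=7 G=3 C=6): longest run = 3 ✓; GC 9/21 = 42.9%, outside 45.3–54.6% ✗ — fails.
F3 (22 nt, A=11 T=4 G=5 C=2): longest run = 4 ✓; GC 7/22 = 31.8%, outside 45.3–54.6% ✗ — fails.
F4 (23 nt, A=3 T=5 G=6 C=9): longest run = 5, exceeds 4 ✗; GC 15/23 = 65.2%, outside 45.3–54.6% ✗ — fails.
F5 (28 nt, A=2 T=7 G=9 C=10): longest run = 2 ✓; GC 19/28 = 67.9%, outside 45.3–54.6% ✗ — fails.

F1 only.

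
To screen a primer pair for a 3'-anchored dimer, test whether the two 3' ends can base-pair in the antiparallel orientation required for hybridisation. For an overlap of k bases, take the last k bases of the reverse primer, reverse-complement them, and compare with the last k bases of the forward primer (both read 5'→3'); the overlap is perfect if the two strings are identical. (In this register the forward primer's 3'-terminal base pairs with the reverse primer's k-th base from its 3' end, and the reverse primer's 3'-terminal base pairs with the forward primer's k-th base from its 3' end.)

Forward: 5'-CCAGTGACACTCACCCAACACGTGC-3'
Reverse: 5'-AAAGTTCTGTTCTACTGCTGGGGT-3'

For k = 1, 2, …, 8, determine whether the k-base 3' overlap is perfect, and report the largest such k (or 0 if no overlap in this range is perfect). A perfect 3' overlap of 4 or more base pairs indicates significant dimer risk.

Longest perfect overlap: 0 complementary base pairs; below the dimer-risk threshold (threshold 4).

Last 8 bases (5'→3') — forward …ACACGTGC, reverse …GCTGGGGT.
Reverse complement of the reverse primer's last 8 bases: ACCCCAGC; its first k bases are the reverse complement of the reverse primer's last k bases, so a perfect k-base overlap needs the forward primer's last k bases to equal them.
Comparing (forward last k vs required): k=1: C vs A ✗; k=2: GC vs AC ✗; k=3: TGC vs ACC ✗; k=4: GTGC vs ACCC ✗; k=5: CGTGC vs ACCCC ✗; k=6: ACGTGC vs ACCCCA ✗; k=7: CACGTGC vs ACCCCAG ✗; k=8: ACACGTGC vs ACCCCAGC ✗.
No overlap length from 1 to 8 is perfect, so the longest perfect 3' overlap is 0.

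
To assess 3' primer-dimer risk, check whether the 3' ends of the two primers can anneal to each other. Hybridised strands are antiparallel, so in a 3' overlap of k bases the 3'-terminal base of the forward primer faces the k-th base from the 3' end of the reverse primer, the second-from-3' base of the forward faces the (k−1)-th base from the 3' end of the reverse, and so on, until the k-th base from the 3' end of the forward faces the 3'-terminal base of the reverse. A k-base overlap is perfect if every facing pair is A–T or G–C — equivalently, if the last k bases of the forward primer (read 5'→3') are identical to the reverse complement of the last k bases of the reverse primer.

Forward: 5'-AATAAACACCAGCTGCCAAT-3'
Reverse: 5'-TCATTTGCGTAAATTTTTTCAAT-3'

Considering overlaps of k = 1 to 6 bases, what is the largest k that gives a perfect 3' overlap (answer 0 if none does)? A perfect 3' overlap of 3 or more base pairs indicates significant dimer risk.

Last 6 bases (5'→3') — forward …GCCAAT, reverse …TTCAAT.
Reverse complement of the reverse primer's last 6 bases: ATTGAA; its first k bases are the reverse complement of the reverse primer's last k bases, so a perfect k-base overlap needs the forward primer's last k bases to equal them.
Comparing (forward last k vs required): k=1: T vs A ✗; k=2: AT vs AT ✓; k=3: AAT vs ATT ✗; k=4: CAAT vs ATTG ✗; k=5: CCAAT vs ATTGA ✗; k=6: GCCAAT vs ATTGAA ✗.
Only k = 2 is perfect, so the longest perfect 3' overlap is 2.

Longest perfect overlap: 2 complementary base pairs; below the dimer-risk threshold (threshold 3).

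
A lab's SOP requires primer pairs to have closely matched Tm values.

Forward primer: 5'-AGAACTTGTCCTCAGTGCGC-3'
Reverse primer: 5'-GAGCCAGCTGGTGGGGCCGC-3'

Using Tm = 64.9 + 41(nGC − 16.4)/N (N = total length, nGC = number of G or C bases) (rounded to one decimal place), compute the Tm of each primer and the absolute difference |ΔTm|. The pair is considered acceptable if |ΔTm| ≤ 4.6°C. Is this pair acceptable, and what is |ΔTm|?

Forward: G+C = 11, N = 20 → Tm = 64.9 + 41·(11 − 16.4)/20 = 53.8°C.
Reverse: G+C = 16, N = 20 → Tm = 64.9 + 41·(16 − 16.4)/20 = 64.1°C.
|ΔTm| = |53.8 − 64.1| = 10.3°C, > 4.6°C.

|ΔTm| = 10.3°C; the pair is not acceptable.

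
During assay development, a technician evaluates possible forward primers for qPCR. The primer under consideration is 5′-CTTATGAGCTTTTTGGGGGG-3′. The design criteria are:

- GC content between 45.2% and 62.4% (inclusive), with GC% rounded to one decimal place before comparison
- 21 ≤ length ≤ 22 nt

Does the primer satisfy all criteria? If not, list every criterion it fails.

Base counts: A=2, T=8, G=8, C=2 (length 20).
GC content: GC 10/20 = 50.0% ✓
length: length 20, outside 21–22 ✗

Fails: length.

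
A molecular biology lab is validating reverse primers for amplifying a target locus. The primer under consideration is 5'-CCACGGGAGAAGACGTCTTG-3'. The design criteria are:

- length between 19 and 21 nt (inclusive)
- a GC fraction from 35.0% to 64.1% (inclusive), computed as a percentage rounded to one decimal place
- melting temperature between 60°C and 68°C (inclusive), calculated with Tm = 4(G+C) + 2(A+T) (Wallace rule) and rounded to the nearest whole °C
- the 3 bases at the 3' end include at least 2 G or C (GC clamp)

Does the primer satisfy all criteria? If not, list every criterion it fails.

Base counts: A=5, T=3, G=7, C=5 (length 20).
length: length 20 ✓
GC content: GC 12/20 = 60.0% ✓
Tm: Tm = 2·8 + 4·12 = 64°C ✓
GC clamp: 3' end TTG has 1 G/C, need ≥2 ✗

Fails: GC clamp.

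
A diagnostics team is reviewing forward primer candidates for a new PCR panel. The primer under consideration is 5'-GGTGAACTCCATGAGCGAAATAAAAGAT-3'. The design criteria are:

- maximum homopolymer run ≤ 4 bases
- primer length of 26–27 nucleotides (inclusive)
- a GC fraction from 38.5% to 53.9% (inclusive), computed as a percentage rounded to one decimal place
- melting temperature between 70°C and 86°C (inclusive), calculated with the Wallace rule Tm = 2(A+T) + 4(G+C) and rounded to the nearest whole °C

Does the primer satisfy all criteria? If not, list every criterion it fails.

Base counts: A=12, T=5, G=7, C=4 (length 28).
homopolymer run: longest run = 4 ✓
length: length 28, outside 26–27 ✗
GC content: GC 11/28 = 39.3% ✓
Tm: Tm = 2·17 + 4·11 = 78°C ✓

Fails: length.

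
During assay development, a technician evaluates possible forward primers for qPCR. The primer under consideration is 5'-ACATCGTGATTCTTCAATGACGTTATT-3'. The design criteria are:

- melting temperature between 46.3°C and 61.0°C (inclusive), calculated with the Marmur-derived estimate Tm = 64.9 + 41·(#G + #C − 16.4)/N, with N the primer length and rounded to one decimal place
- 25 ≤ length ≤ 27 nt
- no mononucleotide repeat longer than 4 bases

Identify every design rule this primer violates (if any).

Base counts: A=7, T=11, G=4, C=5 (length 27).
Tm: Tm = 64.9 + 41·(9 − 16.4)/27 = 53.7°C ✓
length: length 27 ✓
homopolymer run: longest run = 2 ✓

Meets all criteria.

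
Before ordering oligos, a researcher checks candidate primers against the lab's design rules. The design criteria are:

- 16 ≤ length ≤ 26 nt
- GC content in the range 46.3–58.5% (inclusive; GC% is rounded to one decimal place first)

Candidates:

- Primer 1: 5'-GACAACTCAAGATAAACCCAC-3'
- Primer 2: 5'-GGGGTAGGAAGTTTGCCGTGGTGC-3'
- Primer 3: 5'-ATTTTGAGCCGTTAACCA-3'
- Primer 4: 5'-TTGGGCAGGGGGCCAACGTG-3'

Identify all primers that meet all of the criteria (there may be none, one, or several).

None of the candidates satisfy all criteria.

Primer 1 (21 nt, A=10 T=2 G=2 C=7): length 21 ✓; GC 9/21 = 42.9%, outside 46.3–58.5% ✗ — fails.
Primer 2 (24 nt, A=3 T=6 G=12 C=3): length 24 ✓; GC 15/24 = 62.5%, outside 46.3–58.5% ✗ — fails.
Primer 3 (18 nt, A=5 T=6 G=3 C=4): length 18 ✓; GC 7/18 = 38.9%, outside 46.3–58.5% ✗ — fails.
Primer 4 (20 nt, A=3 T=3 G=10 C=4): length 20 ✓; GC 14/20 = 70.0%, outside 46.3–58.5% ✗ — fails.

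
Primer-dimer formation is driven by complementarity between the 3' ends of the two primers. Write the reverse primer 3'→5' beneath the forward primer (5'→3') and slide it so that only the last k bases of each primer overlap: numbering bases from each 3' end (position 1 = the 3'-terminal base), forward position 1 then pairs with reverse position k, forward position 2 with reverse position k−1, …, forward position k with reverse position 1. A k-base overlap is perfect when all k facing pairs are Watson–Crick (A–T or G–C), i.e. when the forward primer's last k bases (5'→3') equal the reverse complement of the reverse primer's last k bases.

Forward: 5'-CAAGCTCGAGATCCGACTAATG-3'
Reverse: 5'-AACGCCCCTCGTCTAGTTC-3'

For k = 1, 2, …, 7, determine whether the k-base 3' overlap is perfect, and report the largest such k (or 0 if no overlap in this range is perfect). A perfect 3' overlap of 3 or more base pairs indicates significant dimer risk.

Longest perfect overlap: 1 complementary base pair; below the dimer-risk threshold (threshold 3).

Last 7 bases (5'→3') — forward …ACTAATG, reverse …CTAGTTC.
Reverse complement of the reverse primer's last 7 bases: GAACTAG; its first k bases are the reverse complement of the reverse primer's last k bases, so a perfect k-base overlap needs the forward primer's last k bases to equal them.
Comparing (forward last k vs required): k=1: G vs G ✓; k=2: TG vs GA ✗; k=3: ATG vs GAA ✗; k=4: AATG vs GAAC ✗; k=5: TAATG vs GAACT ✗; k=6: CTAATG vs GAACTA ✗; k=7: ACTAATG vs GAACTAG ✗.
Only k = 1 is perfect, so the longest perfect 3' overlap is 1.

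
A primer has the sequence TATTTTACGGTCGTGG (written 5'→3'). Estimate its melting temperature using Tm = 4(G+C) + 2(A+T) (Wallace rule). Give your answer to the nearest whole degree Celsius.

46°C

Base counts: A=2, T=7, G=5, C=2 (length 16).
Tm = 2·(2+7) + 4·(5+2) = 2·9 + 4·7 = 18 + 28 = 46°C.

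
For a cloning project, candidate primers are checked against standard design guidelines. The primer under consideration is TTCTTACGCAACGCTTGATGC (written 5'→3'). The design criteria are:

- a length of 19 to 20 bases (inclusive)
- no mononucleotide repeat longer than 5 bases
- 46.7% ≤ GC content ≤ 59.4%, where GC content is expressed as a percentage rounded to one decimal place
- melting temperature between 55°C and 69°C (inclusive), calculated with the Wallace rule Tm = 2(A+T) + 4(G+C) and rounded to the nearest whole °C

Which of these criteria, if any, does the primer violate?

Fails: length.

Base counts: A=4, T=7, G=4, C=6 (length 21).
length: length 21, outside 19–20 ✗
homopolymer run: longest run = 2 ✓
GC content: GC 10/21 = 47.6% ✓
Tm: Tm = 2·11 + 4·10 = 62°C ✓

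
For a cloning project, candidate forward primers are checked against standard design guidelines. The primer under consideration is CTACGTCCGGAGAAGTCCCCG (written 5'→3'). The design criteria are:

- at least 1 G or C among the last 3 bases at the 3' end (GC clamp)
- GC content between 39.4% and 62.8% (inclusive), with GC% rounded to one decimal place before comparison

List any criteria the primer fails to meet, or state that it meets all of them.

Base counts: A=4, T=3, G=6, C=8 (length 21).
GC clamp: 3' end CCG has 3 G/C ✓
GC content: GC 14/21 = 66.7%, outside 39.4–62.8% ✗

Fails: GC content.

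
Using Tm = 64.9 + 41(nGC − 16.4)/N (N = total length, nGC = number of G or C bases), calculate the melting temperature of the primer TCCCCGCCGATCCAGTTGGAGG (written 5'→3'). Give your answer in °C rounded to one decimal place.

62.3°C

Base counts: A=3, T=4, G=7, C=8; G+C = 15, N = 22.
Tm = 64.9 + 41·(15 − 16.4)/22 = 64.9 + -57.40/22 = 62.3°C.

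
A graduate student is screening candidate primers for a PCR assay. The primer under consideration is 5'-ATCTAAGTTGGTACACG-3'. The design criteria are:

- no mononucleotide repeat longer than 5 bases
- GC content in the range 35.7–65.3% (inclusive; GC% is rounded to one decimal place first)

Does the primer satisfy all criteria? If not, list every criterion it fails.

Meets all criteria.

Base counts: A=5, T=5, G=4, C=3 (length 17).
homopolymer run: longest run = 2 ✓
GC content: GC 7/17 = 41.2% ✓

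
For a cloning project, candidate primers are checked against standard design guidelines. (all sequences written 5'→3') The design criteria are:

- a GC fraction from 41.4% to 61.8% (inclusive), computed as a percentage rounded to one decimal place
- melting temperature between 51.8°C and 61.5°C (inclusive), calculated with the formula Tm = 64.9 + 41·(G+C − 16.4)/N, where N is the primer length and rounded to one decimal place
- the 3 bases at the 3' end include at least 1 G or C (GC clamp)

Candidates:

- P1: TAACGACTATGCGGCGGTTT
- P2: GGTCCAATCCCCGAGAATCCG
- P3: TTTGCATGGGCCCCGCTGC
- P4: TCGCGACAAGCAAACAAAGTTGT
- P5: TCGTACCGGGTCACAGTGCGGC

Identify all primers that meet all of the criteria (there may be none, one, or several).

P1 (20 nt, A=4 T=6 G=6 C=4): GC 10/20 = 50.0% ✓; Tm = 64.9 + 41·(10 − 16.4)/20 = 51.8°C ✓; 3' end TTT has 0 G/C, need ≥1 ✗ — fails.
P2 (21 nt, A=5 T=3 G=5 C=8): GC 13/21 = 61.9%, outside 41.4–61.8% ✗; Tm = 64.9 + 41·(13 − 16.4)/21 = 58.3°C ✓; 3' end CCG has 3 G/C ✓ — fails.
P3 (19 nt, A=1 T=5 G=6 C=7): GC 13/19 = 68.4%, outside 41.4–61.8% ✗; Tm = 64.9 + 41·(13 − 16.4)/19 = 57.6°C ✓; 3' end TGC has 2 G/C ✓ — fails.
P4 (23 nt, A=9 T=4 G=5 C=5): GC 10/23 = 43.5% ✓; Tm = 64.9 + 41·(10 − 16.4)/23 = 53.5°C ✓; 3' end TGT has 1 G/C ✓ — passes.
P5 (22 nt, A=3 T=4 G=8 C=7): GC 15/22 = 68.2%, outside 41.4–61.8% ✗; Tm = 64.9 + 41·(15 − 16.4)/22 = 62.3°C, outside 51.8–61.5°C ✗; 3' end GGC has 3 G/C ✓ — fails.

P4 only.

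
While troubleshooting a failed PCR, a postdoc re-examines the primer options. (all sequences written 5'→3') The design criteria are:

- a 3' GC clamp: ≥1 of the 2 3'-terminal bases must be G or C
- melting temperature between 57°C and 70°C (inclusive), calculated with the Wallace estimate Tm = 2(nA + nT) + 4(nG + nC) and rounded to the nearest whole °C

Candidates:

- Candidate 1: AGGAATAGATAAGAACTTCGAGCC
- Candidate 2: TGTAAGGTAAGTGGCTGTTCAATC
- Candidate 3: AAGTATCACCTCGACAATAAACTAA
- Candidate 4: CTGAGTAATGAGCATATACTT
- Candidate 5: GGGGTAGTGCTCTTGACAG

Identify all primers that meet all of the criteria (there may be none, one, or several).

Candidate 1, Candidate 2 and Candidate 5.

Candidate 1 (24 nt, A=10 T=4 G=6 C=4): 3' end CC has 2 G/C ✓; Tm = 2·14 + 4·10 = 68°C ✓ — passes.
Candidate 2 (24 nt, A=6 T=8 G=7 C=3): 3' end TC has 1 G/C ✓; Tm = 2·14 + 4·10 = 68°C ✓ — passes.
Candidate 3 (25 nt, A=12 T=5 G=2 C=6): 3' end AA has 0 G/C, need ≥1 ✗; Tm = 2·17 + 4·8 = 66°C ✓ — fails.
Candidate 4 (21 nt, A=7 T=7 G=4 C=3): 3' end TT has 0 G/C, need ≥1 ✗; Tm = 2·14 + 4·7 = 56°C, outside 57–70°C ✗ — fails.
Candidate 5 (19 nt, A=3 T=5 G=8 C=3): 3' end AG has 1 G/C ✓; Tm = 2·8 + 4·11 = 60°C ✓ — passes.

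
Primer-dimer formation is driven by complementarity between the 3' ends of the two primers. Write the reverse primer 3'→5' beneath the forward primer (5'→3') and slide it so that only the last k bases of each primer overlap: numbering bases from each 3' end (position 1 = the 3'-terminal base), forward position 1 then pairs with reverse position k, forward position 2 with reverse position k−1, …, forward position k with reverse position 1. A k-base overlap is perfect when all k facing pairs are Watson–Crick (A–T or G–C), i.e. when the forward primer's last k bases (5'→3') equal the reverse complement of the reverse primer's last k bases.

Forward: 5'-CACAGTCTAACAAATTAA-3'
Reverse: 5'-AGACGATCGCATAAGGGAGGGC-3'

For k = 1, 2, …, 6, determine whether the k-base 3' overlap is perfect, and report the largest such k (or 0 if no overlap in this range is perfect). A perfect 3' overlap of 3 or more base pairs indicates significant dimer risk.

Longest perfect overlap: 0 complementary base pairs; below the dimer-risk threshold (threshold 3).

Last 6 bases (5'→3') — forward …AATTAA, reverse …GAGGGC.
Reverse complement of the reverse primer's last 6 bases: GCCCTC; its first k bases are the reverse complement of the reverse primer's last k bases, so a perfect k-base overlap needs the forward primer's last k bases to equal them.
Comparing (forward last k vs required): k=1: A vs G ✗; k=2: AA vs GC ✗; k=3: TAA vs GCC ✗; k=4: TTAA vs GCCC ✗; k=5: ATTAA vs GCCCT ✗; k=6: AATTAA vs GCCCTC ✗.
No overlap length from 1 to 6 is perfect, so the longest perfect 3' overlap is 0.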